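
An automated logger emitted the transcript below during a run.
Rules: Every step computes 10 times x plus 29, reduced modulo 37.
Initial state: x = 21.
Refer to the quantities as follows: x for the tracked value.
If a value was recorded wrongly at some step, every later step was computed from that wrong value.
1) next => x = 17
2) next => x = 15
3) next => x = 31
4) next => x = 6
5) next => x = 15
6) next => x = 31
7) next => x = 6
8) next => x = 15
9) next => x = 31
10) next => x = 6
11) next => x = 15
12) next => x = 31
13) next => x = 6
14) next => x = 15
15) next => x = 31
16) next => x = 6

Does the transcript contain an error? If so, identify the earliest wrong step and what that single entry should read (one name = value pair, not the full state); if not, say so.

step 1: x = (10*21 + 29) mod 37 = 17 -> checks out
step 2: x = (10*17 + 29) mod 37 = 14 -> the transcript disagrees here
So the first discrepancy is step 2, where the right value is x = 14.

step 2, x = 14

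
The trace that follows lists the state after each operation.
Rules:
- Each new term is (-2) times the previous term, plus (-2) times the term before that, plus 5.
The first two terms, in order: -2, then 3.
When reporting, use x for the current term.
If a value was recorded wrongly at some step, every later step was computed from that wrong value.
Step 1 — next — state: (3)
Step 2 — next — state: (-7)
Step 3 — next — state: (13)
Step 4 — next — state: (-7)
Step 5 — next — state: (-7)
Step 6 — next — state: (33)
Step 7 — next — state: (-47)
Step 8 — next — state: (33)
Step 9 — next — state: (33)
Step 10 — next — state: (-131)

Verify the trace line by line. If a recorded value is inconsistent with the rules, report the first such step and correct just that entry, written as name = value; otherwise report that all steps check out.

step 10, x = -127

Recomputing the run from the initial state:
step 1: x = 3
step 2: x = -7
step 3: x = 13
step 4: x = -7
step 5: x = -7
step 6: x = 33
step 7: x = -47
step 8: x = 33
step 9: x = 33
step 10: x = -127
The first disagreement with the trace is at step 10, where the value should be x = -127.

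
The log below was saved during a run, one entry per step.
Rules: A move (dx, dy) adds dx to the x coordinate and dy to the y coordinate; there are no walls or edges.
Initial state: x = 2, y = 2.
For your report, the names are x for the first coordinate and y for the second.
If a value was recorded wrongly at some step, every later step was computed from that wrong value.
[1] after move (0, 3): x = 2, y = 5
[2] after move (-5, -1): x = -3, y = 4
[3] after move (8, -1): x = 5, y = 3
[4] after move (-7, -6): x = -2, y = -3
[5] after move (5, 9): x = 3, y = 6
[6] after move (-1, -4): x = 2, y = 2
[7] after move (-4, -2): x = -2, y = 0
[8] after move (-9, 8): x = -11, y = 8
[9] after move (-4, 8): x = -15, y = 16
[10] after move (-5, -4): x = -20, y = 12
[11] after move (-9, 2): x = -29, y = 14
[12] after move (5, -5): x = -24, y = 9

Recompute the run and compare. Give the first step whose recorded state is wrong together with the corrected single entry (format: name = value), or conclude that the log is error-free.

no error

1. x = 2 + (0) = 2, y = 2 + (3) = 5 (matches)
2. x = 2 + (-5) = -3, y = 5 + (-1) = 4 (agrees with the log)
3. x = -3 + (8) = 5, y = 4 + (-1) = 3 (consistent with the log)
4. x = 5 + (-7) = -2, y = 3 + (-6) = -3 (agrees with the log)
5. x = -2 + (5) = 3, y = -3 + (9) = 6 (agrees with the log)
6. x = 3 + (-1) = 2, y = 6 + (-4) = 2 (in agreement)
7. x = 2 + (-4) = -2, y = 2 + (-2) = 0 (same as recorded)
8. x = -2 + (-9) = -11, y = 0 + (8) = 8 (no discrepancy)
9. x = -11 + (-4) = -15, y = 8 + (8) = 16 (agrees with the log)
10. x = -15 + (-5) = -20, y = 16 + (-4) = 12 (confirmed correct)
11. x = -20 + (-9) = -29, y = 12 + (2) = 14 (in agreement)
12. x = -29 + (5) = -24, y = 14 + (-5) = 9 (checks out)
All steps check out; nothing to correct.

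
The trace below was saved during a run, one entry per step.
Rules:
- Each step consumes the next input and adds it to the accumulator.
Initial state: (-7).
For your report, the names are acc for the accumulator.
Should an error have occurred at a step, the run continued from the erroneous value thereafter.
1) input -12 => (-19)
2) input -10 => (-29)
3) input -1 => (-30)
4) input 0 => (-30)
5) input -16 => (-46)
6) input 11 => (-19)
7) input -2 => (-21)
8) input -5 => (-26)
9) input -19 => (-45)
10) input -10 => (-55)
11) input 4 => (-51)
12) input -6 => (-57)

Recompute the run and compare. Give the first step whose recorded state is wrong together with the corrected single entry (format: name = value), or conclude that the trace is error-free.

step 6, acc = -35

Step 1: acc = -7 + -12 = -19 — verified.
Step 2: acc = -19 + -10 = -29 — checks out.
Step 3: acc = -29 + -1 = -30 — no discrepancy.
Step 4: acc = -30 + 0 = -30 — consistent with the trace.
Step 5: acc = -30 + -16 = -46 — in agreement.
Step 6: acc = -46 + 11 = -35 — the entry is off here.
That makes step 6 the first incorrect line — acc = -35 is what it should show.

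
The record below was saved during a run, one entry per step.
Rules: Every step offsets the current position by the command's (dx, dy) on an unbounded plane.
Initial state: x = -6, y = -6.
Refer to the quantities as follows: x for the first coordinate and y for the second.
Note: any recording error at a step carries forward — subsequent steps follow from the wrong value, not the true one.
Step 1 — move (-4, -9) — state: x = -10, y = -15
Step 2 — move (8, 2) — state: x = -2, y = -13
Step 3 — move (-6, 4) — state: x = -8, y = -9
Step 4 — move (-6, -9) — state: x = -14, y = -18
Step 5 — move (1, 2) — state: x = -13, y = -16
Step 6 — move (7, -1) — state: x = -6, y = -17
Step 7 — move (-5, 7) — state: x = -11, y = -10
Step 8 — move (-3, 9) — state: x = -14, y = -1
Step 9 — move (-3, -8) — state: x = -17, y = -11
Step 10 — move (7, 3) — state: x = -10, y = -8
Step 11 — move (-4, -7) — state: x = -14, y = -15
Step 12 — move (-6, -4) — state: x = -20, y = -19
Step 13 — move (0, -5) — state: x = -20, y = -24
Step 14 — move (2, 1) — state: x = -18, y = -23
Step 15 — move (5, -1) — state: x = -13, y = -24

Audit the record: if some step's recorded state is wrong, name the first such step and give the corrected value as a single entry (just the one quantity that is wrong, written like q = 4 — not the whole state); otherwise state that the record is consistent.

step 9, y = -9

Step 1: x = -6 + (-4) = -10, y = -6 + (-9) = -15 — confirmed correct.
Step 2: x = -10 + (8) = -2, y = -15 + (2) = -13 — checks out.
Step 3: x = -2 + (-6) = -8, y = -13 + (4) = -9 — checks out.
Step 4: x = -8 + (-6) = -14, y = -9 + (-9) = -18 — same as recorded.
Step 5: x = -14 + (1) = -13, y = -18 + (2) = -16 — same as recorded.
Step 6: x = -13 + (7) = -6, y = -16 + (-1) = -17 — consistent with the record.
Step 7: x = -6 + (-5) = -11, y = -17 + (7) = -10 — matches.
Step 8: x = -11 + (-3) = -14, y = -10 + (9) = -1 — checks out.
Step 9: x = -14 + (-3) = -17, y = -1 + (-8) = -9 — this is not what the record shows.
That makes step 9 the first incorrect line — y = -9 is what it should show.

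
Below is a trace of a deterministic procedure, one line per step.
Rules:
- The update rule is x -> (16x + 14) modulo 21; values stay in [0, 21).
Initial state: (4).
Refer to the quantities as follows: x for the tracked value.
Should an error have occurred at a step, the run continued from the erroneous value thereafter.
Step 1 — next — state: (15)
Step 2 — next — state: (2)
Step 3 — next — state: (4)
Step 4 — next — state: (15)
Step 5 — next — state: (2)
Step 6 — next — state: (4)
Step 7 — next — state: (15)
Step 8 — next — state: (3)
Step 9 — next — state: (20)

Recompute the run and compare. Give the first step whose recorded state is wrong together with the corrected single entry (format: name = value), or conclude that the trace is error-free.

Recomputing the run from the initial state:
step 1: x = 15
step 2: x = 2
step 3: x = 4
step 4: x = 15
step 5: x = 2
step 6: x = 4
step 7: x = 15
step 8: x = 2
step 9: x = 4
The first disagreement with the trace is at step 8, where the value should be x = 2.

step 8, x = 2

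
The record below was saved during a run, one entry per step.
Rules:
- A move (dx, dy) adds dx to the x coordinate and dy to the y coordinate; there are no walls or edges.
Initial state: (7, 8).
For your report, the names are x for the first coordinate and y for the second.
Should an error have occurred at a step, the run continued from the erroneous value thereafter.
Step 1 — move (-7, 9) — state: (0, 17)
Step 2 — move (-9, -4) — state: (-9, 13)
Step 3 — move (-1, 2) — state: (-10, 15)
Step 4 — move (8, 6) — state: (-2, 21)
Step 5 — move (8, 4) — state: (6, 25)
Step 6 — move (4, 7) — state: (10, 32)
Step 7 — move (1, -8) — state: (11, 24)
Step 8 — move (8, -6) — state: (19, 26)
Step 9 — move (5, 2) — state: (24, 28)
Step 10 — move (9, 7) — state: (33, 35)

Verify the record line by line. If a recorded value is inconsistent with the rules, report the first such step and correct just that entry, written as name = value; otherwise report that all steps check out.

step 8, y = 18

1. x = 7 + (-7) = 0, y = 8 + (9) = 17 (no discrepancy)
2. x = 0 + (-9) = -9, y = 17 + (-4) = 13 (consistent with the record)
3. x = -9 + (-1) = -10, y = 13 + (2) = 15 (in agreement)
4. x = -10 + (8) = -2, y = 15 + (6) = 21 (matches)
5. x = -2 + (8) = 6, y = 21 + (4) = 25 (consistent with the record)
6. x = 6 + (4) = 10, y = 25 + (7) = 32 (confirmed correct)
7. x = 10 + (1) = 11, y = 32 + (-8) = 24 (same as recorded)
8. x = 11 + (8) = 19, y = 24 + (-6) = 18 (this is not what the record shows)
First incorrect step: 8; the correct value is y = 18.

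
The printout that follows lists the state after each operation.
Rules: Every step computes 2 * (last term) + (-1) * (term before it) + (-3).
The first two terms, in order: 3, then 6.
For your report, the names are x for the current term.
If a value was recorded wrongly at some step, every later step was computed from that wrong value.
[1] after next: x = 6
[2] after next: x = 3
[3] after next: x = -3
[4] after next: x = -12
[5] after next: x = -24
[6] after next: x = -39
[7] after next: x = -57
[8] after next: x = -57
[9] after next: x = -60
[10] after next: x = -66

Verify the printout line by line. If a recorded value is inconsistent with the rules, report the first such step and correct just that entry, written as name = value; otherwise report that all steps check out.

Recomputing the run from the initial state:
step 1: x = 6
step 2: x = 3
step 3: x = -3
step 4: x = -12
step 5: x = -24
step 6: x = -39
step 7: x = -57
step 8: x = -78
step 9: x = -102
step 10: x = -129
The first disagreement with the printout is at step 8, where the value should be x = -78.

step 8, x = -78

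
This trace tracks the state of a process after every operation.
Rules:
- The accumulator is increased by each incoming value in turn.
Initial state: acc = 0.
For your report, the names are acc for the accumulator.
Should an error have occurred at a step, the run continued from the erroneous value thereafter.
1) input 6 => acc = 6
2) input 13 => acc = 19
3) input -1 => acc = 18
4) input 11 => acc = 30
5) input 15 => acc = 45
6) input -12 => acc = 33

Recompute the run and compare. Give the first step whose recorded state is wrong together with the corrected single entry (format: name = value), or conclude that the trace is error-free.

Recomputing the run from the initial state:
step 1: acc = 6
step 2: acc = 19
step 3: acc = 18
step 4: acc = 29
step 5: acc = 44
step 6: acc = 32
The first disagreement with the trace is at step 4, where the value should be acc = 29.

step 4, acc = 29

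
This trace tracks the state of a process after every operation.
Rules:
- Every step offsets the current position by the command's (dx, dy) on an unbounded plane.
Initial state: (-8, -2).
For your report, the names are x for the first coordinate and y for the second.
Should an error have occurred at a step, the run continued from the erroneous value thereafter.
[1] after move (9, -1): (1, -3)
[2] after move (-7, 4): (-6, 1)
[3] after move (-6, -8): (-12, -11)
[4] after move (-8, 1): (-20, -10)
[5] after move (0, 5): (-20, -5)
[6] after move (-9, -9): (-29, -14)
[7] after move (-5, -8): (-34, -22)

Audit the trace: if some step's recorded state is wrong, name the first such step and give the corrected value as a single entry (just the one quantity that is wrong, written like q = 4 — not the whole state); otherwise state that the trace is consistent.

step 3, y = -7

1. x = -8 + (9) = 1, y = -2 + (-1) = -3 (agrees with the trace)
2. x = 1 + (-7) = -6, y = -3 + (4) = 1 (consistent with the trace)
3. x = -6 + (-6) = -12, y = 1 + (-8) = -7 (the recorded entry deviates here)
So the first discrepancy is step 3, where the right value is y = -7.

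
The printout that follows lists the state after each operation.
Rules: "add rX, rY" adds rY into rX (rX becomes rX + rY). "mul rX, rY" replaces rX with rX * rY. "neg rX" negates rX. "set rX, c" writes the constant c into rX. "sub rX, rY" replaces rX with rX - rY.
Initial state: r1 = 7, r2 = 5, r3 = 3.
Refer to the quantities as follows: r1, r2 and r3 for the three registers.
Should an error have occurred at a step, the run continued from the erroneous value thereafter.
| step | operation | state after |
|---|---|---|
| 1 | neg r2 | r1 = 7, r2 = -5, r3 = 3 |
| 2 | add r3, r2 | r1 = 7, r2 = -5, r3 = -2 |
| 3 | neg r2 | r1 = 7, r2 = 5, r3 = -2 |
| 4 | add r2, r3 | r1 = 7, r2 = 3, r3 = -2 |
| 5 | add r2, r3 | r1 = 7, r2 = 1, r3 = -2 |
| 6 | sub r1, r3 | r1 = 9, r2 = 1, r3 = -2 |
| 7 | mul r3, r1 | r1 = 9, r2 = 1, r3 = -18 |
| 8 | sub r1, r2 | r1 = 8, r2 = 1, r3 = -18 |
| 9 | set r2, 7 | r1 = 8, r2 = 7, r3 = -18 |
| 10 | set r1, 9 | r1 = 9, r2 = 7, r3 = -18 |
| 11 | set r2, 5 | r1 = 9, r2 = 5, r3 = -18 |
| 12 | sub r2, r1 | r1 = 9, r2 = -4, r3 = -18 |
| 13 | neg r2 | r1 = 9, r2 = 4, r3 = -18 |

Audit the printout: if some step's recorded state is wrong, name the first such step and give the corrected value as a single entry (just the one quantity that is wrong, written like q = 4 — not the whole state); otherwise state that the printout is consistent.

no error

Recomputing the run from the initial state:
step 1: r1 = 7, r2 = -5, r3 = 3
step 2: r1 = 7, r2 = -5, r3 = -2
step 3: r1 = 7, r2 = 5, r3 = -2
step 4: r1 = 7, r2 = 3, r3 = -2
step 5: r1 = 7, r2 = 1, r3 = -2
step 6: r1 = 9, r2 = 1, r3 = -2
step 7: r1 = 9, r2 = 1, r3 = -18
step 8: r1 = 8, r2 = 1, r3 = -18
step 9: r1 = 8, r2 = 7, r3 = -18
step 10: r1 = 9, r2 = 7, r3 = -18
step 11: r1 = 9, r2 = 5, r3 = -18
step 12: r1 = 9, r2 = -4, r3 = -18
step 13: r1 = 9, r2 = 4, r3 = -18
This matches the printout at every step.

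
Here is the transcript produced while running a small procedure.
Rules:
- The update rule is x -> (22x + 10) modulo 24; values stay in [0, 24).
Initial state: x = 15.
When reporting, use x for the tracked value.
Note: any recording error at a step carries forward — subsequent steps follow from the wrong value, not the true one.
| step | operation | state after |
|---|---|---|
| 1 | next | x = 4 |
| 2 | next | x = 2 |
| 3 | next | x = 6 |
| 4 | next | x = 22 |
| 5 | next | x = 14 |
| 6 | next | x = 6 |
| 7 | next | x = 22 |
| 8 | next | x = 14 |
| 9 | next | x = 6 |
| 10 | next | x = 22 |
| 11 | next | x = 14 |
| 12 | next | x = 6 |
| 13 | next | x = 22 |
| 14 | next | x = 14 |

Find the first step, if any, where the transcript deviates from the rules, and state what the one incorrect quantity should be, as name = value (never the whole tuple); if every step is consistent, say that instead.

no error

Recomputing the run from the initial state:
step 1: x = 4
step 2: x = 2
step 3: x = 6
step 4: x = 22
step 5: x = 14
step 6: x = 6
step 7: x = 22
step 8: x = 14
step 9: x = 6
step 10: x = 22
step 11: x = 14
step 12: x = 6
step 13: x = 22
step 14: x = 14
This matches the transcript at every step.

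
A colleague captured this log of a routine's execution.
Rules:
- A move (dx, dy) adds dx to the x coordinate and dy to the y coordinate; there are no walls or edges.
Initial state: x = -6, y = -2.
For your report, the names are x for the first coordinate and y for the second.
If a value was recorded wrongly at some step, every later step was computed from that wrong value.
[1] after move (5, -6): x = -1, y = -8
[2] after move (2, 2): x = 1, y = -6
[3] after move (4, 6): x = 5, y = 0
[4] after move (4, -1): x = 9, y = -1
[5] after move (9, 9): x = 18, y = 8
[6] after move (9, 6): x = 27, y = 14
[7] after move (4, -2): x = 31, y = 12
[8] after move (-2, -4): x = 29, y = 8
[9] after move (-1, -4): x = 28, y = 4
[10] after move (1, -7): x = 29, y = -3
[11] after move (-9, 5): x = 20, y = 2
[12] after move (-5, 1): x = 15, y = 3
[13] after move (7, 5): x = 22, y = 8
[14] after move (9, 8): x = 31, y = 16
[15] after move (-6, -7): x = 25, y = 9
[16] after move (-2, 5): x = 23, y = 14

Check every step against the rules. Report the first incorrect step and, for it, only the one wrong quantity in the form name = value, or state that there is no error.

step 1: x = -6 + (5) = -1, y = -2 + (-6) = -8 -> checks out
step 2: x = -1 + (2) = 1, y = -8 + (2) = -6 -> in agreement
step 3: x = 1 + (4) = 5, y = -6 + (6) = 0 -> no discrepancy
step 4: x = 5 + (4) = 9, y = 0 + (-1) = -1 -> agrees with the log
step 5: x = 9 + (9) = 18, y = -1 + (9) = 8 -> checks out
step 6: x = 18 + (9) = 27, y = 8 + (6) = 14 -> checks out
step 7: x = 27 + (4) = 31, y = 14 + (-2) = 12 -> verified
step 8: x = 31 + (-2) = 29, y = 12 + (-4) = 8 -> in agreement
step 9: x = 29 + (-1) = 28, y = 8 + (-4) = 4 -> consistent with the log
step 10: x = 28 + (1) = 29, y = 4 + (-7) = -3 -> agrees with the log
step 11: x = 29 + (-9) = 20, y = -3 + (5) = 2 -> in agreement
step 12: x = 20 + (-5) = 15, y = 2 + (1) = 3 -> consistent with the log
step 13: x = 15 + (7) = 22, y = 3 + (5) = 8 -> checks out
step 14: x = 22 + (9) = 31, y = 8 + (8) = 16 -> matches
step 15: x = 31 + (-6) = 25, y = 16 + (-7) = 9 -> confirmed correct
step 16: x = 25 + (-2) = 23, y = 9 + (5) = 14 -> agrees with the log
Every step is consistent.

no error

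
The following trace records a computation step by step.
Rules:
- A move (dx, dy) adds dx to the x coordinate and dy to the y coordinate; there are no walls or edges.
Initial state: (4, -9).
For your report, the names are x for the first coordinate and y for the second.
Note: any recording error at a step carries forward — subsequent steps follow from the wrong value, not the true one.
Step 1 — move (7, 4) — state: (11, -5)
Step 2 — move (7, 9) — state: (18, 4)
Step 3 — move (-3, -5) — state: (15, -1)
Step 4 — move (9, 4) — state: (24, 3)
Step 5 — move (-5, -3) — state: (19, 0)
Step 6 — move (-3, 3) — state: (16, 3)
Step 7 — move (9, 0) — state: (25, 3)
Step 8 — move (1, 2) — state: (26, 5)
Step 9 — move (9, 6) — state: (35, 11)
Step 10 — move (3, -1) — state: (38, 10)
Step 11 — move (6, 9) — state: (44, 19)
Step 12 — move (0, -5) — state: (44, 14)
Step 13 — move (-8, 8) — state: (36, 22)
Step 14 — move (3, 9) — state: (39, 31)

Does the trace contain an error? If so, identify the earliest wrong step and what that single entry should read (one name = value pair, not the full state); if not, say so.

Recomputing the run from the initial state:
step 1: x = 11, y = -5
step 2: x = 18, y = 4
step 3: x = 15, y = -1
step 4: x = 24, y = 3
step 5: x = 19, y = 0
step 6: x = 16, y = 3
step 7: x = 25, y = 3
step 8: x = 26, y = 5
step 9: x = 35, y = 11
step 10: x = 38, y = 10
step 11: x = 44, y = 19
step 12: x = 44, y = 14
step 13: x = 36, y = 22
step 14: x = 39, y = 31
This matches the trace at every step.

no error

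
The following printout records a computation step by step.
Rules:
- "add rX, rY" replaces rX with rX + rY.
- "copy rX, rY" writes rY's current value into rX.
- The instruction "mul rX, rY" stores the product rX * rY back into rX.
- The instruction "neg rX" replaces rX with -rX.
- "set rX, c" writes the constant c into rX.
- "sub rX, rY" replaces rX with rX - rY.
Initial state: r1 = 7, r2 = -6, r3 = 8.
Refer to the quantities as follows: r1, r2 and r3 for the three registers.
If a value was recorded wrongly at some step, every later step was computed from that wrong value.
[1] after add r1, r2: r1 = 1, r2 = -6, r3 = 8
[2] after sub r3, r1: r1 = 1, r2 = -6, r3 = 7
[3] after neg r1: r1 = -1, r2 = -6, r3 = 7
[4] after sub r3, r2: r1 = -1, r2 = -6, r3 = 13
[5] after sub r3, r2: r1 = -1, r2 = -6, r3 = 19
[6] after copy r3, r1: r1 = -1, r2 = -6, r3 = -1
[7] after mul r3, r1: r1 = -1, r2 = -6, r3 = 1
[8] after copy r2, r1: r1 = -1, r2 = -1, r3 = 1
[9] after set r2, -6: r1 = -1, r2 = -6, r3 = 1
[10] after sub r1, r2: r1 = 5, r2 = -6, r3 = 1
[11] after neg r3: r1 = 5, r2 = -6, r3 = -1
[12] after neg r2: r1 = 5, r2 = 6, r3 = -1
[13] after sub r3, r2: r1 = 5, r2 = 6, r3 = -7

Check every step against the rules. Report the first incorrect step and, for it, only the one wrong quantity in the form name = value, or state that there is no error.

no error

step 1: r1 = 7 + -6 = 1 -> same as recorded
step 2: r3 = 8 - 1 = 7 -> consistent with the printout
step 3: r1 = -(1) = -1 -> in agreement
step 4: r3 = 7 - -6 = 13 -> verified
step 5: r3 = 13 - -6 = 19 -> in agreement
step 6: r3 = -1 -> no discrepancy
step 7: r3 = -1 * -1 = 1 -> verified
step 8: r2 = -1 -> consistent with the printout
step 9: r2 = -6 -> verified
step 10: r1 = -1 - -6 = 5 -> same as recorded
step 11: r3 = -(1) = -1 -> confirmed correct
step 12: r2 = -(-6) = 6 -> verified
step 13: r3 = -1 - 6 = -7 -> no discrepancy
Nothing is out of place; the run is error-free.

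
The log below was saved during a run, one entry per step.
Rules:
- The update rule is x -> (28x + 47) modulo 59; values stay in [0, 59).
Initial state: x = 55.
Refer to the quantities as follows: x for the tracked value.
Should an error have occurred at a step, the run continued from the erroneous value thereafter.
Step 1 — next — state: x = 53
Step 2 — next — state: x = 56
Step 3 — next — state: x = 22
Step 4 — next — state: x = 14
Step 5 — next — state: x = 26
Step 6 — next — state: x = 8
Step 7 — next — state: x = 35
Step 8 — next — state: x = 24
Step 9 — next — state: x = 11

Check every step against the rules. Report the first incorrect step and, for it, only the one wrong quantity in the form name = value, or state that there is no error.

Step 1: x = (28*55 + 47) mod 59 = 53 — consistent with the log.
Step 2: x = (28*53 + 47) mod 59 = 56 — exactly as logged.
Step 3: x = (28*56 + 47) mod 59 = 22 — checks out.
Step 4: x = (28*22 + 47) mod 59 = 14 — in agreement.
Step 5: x = (28*14 + 47) mod 59 = 26 — exactly as logged.
Step 6: x = (28*26 + 47) mod 59 = 8 — checks out.
Step 7: x = (28*8 + 47) mod 59 = 35 — verified.
Step 8: x = (28*35 + 47) mod 59 = 24 — same as recorded.
Step 9: x = (28*24 + 47) mod 59 = 11 — verified.
The whole run recomputes cleanly — no discrepancies.

no error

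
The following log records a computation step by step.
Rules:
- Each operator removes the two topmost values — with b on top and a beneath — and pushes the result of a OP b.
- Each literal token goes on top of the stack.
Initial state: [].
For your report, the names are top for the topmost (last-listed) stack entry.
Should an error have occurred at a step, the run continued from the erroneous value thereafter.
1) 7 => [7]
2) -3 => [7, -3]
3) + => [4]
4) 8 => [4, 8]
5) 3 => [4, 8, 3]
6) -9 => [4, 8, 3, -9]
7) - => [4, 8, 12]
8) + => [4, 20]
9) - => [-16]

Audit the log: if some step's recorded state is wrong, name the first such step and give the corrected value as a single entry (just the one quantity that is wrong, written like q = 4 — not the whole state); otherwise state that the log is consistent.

Step 1: push 7: top = 7 — checks out.
Step 2: push -3: top = -3 — consistent with the log.
Step 3: 7 + -3 = 4 — checks out.
Step 4: push 8: top = 8 — verified.
Step 5: push 3: top = 3 — no discrepancy.
Step 6: push -9: top = -9 — verified.
Step 7: 3 - -9 = 12 — matches.
Step 8: 8 + 12 = 20 — same as recorded.
Step 9: 4 - 20 = -16 — in agreement.
The whole run recomputes cleanly — no discrepancies.

no error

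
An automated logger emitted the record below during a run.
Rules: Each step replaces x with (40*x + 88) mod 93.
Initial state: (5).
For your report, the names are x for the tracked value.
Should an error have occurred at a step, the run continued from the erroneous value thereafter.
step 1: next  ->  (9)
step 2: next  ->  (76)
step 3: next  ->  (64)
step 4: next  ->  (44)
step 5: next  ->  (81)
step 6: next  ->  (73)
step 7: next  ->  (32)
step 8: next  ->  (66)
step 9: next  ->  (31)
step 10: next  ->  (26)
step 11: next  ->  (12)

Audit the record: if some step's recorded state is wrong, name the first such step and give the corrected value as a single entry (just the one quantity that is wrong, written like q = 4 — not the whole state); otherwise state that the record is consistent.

step 3, x = 59

step 1: x = (40*5 + 88) mod 93 = 9 -> no discrepancy
step 2: x = (40*9 + 88) mod 93 = 76 -> verified
step 3: x = (40*76 + 88) mod 93 = 59 -> this is not what the record shows
First deviation found at step 3; the corrected entry is x = 59.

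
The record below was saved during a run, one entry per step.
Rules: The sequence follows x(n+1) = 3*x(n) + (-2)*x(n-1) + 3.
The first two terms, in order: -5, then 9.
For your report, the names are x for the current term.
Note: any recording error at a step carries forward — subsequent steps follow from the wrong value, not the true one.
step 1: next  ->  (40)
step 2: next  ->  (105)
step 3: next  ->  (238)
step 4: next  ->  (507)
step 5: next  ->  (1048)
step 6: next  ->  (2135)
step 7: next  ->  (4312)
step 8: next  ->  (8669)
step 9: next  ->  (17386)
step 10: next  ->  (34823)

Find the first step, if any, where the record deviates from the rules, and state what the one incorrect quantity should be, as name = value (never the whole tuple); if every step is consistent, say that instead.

step 1: x = 3*(9) + (-2)*(-5) + (3) = 40 -> same as recorded
step 2: x = 3*(40) + (-2)*(9) + (3) = 105 -> exactly as logged
step 3: x = 3*(105) + (-2)*(40) + (3) = 238 -> matches
step 4: x = 3*(238) + (-2)*(105) + (3) = 507 -> matches
step 5: x = 3*(507) + (-2)*(238) + (3) = 1048 -> same as recorded
step 6: x = 3*(1048) + (-2)*(507) + (3) = 2133 -> the record has a different value
First deviation found at step 6; the corrected entry is x = 2133.

step 6, x = 2133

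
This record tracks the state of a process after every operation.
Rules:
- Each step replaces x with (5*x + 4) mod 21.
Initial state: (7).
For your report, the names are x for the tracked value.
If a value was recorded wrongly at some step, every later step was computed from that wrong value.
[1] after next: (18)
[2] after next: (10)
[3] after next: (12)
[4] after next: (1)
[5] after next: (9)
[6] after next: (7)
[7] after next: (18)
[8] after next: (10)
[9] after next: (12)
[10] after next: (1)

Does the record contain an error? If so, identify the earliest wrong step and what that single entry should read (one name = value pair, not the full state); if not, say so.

1. x = (5*7 + 4) mod 21 = 18 (verified)
2. x = (5*18 + 4) mod 21 = 10 (in agreement)
3. x = (5*10 + 4) mod 21 = 12 (consistent with the record)
4. x = (5*12 + 4) mod 21 = 1 (consistent with the record)
5. x = (5*1 + 4) mod 21 = 9 (consistent with the record)
6. x = (5*9 + 4) mod 21 = 7 (same as recorded)
7. x = (5*7 + 4) mod 21 = 18 (consistent with the record)
8. x = (5*18 + 4) mod 21 = 10 (verified)
9. x = (5*10 + 4) mod 21 = 12 (checks out)
10. x = (5*12 + 4) mod 21 = 1 (matches)
Each recorded entry agrees with the recomputation.

no error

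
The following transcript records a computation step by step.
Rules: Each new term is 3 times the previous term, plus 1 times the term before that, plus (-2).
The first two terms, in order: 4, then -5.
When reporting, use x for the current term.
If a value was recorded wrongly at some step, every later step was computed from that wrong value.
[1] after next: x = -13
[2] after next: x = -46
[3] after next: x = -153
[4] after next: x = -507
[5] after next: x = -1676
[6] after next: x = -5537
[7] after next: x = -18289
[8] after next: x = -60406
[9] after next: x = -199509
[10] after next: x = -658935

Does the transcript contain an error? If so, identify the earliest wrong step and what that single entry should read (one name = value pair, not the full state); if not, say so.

no error

1. x = 3*(-5) + (1)*(4) + (-2) = -13 (same as recorded)
2. x = 3*(-13) + (1)*(-5) + (-2) = -46 (matches)
3. x = 3*(-46) + (1)*(-13) + (-2) = -153 (consistent with the transcript)
4. x = 3*(-153) + (1)*(-46) + (-2) = -507 (no discrepancy)
5. x = 3*(-507) + (1)*(-153) + (-2) = -1676 (verified)
6. x = 3*(-1676) + (1)*(-507) + (-2) = -5537 (verified)
7. x = 3*(-5537) + (1)*(-1676) + (-2) = -18289 (verified)
8. x = 3*(-18289) + (1)*(-5537) + (-2) = -60406 (no discrepancy)
9. x = 3*(-60406) + (1)*(-18289) + (-2) = -199509 (confirmed correct)
10. x = 3*(-199509) + (1)*(-60406) + (-2) = -658935 (consistent with the transcript)
All steps check out; nothing to correct.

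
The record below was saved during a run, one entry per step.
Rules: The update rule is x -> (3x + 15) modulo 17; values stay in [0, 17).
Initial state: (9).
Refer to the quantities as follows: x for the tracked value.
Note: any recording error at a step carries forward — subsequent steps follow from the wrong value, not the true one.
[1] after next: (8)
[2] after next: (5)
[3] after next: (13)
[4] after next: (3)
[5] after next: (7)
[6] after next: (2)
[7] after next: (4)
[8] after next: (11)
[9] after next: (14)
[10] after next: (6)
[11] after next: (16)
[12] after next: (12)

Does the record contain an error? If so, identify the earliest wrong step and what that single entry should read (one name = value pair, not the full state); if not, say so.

step 8, x = 10

step 1: x = (3*9 + 15) mod 17 = 8 -> agrees with the record
step 2: x = (3*8 + 15) mod 17 = 5 -> agrees with the record
step 3: x = (3*5 + 15) mod 17 = 13 -> checks out
step 4: x = (3*13 + 15) mod 17 = 3 -> agrees with the record
step 5: x = (3*3 + 15) mod 17 = 7 -> matches
step 6: x = (3*7 + 15) mod 17 = 2 -> checks out
step 7: x = (3*2 + 15) mod 17 = 4 -> confirmed correct
step 8: x = (3*4 + 15) mod 17 = 10 -> the record disagrees here
So the first discrepancy is step 8, where the right value is x = 10.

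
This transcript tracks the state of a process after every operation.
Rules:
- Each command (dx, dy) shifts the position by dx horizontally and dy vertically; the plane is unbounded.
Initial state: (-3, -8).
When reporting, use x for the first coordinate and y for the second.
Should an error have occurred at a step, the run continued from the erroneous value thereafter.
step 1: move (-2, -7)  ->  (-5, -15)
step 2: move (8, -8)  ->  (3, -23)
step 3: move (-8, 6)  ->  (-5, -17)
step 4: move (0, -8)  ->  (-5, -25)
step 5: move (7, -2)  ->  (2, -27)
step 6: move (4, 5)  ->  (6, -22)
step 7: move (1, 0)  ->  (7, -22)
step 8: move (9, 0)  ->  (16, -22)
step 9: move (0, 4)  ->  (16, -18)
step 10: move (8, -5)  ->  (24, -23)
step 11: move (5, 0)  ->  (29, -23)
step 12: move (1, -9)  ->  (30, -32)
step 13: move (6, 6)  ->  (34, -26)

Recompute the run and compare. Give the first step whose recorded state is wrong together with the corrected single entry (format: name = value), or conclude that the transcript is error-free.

step 13, x = 36

Recomputing the run from the initial state:
step 1: x = -5, y = -15
step 2: x = 3, y = -23
step 3: x = -5, y = -17
step 4: x = -5, y = -25
step 5: x = 2, y = -27
step 6: x = 6, y = -22
step 7: x = 7, y = -22
step 8: x = 16, y = -22
step 9: x = 16, y = -18
step 10: x = 24, y = -23
step 11: x = 29, y = -23
step 12: x = 30, y = -32
step 13: x = 36, y = -26
The first disagreement with the transcript is at step 13, where the value should be x = 36.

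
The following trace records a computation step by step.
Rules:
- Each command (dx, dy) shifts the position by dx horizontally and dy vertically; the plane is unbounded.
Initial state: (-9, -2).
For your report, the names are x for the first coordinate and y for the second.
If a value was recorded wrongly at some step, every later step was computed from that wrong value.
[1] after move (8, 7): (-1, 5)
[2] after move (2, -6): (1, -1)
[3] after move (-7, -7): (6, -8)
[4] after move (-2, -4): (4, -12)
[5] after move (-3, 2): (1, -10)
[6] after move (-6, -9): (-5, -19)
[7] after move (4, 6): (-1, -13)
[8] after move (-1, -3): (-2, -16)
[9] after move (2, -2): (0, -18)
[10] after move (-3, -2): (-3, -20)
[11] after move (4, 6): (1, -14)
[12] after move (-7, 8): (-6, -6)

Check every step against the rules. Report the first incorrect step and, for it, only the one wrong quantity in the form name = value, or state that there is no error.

step 3, x = -6

step 1: x = -9 + (8) = -1, y = -2 + (7) = 5 -> in agreement
step 2: x = -1 + (2) = 1, y = 5 + (-6) = -1 -> confirmed correct
step 3: x = 1 + (-7) = -6, y = -1 + (-7) = -8 -> a discrepancy with the trace
Step 3 is the first one off; corrected, x = -6.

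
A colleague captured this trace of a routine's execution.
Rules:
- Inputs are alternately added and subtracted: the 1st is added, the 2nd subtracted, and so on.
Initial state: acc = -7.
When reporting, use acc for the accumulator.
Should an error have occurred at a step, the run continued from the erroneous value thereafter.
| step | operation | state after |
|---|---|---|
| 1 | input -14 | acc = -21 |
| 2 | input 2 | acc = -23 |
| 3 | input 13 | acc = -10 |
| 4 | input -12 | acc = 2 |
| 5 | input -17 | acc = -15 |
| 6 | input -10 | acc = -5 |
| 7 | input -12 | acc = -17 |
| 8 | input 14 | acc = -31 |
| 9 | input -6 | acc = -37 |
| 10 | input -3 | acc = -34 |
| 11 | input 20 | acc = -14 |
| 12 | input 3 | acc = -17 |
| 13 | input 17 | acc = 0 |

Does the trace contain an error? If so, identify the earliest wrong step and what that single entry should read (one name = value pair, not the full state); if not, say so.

no error

1. acc = -7 + -14 = -21 (checks out)
2. acc = -21 - 2 = -23 (same as recorded)
3. acc = -23 + 13 = -10 (checks out)
4. acc = -10 - -12 = 2 (same as recorded)
5. acc = 2 + -17 = -15 (checks out)
6. acc = -15 - -10 = -5 (checks out)
7. acc = -5 + -12 = -17 (same as recorded)
8. acc = -17 - 14 = -31 (matches)
9. acc = -31 + -6 = -37 (in agreement)
10. acc = -37 - -3 = -34 (same as recorded)
11. acc = -34 + 20 = -14 (confirmed correct)
12. acc = -14 - 3 = -17 (checks out)
13. acc = -17 + 17 = 0 (in agreement)
Nothing is out of place; the run is error-free.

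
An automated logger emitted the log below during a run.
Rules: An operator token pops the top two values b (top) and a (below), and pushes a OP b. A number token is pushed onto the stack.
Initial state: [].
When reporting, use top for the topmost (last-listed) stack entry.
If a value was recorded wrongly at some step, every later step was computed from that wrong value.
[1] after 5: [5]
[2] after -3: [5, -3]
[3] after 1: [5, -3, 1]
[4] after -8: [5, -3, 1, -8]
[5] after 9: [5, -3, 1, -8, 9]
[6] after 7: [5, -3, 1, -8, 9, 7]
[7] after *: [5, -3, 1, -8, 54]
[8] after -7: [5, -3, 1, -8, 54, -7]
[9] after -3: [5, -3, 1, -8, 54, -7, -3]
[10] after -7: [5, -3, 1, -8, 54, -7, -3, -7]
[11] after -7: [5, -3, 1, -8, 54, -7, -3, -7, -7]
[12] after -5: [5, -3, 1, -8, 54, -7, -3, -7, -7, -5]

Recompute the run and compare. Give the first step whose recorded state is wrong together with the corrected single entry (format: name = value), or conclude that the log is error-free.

step 7, top = 63

1. push 5: top = 5 (in agreement)
2. push -3: top = -3 (confirmed correct)
3. push 1: top = 1 (same as recorded)
4. push -8: top = -8 (consistent with the log)
5. push 9: top = 9 (exactly as logged)
6. push 7: top = 7 (confirmed correct)
7. 9 * 7 = 63 (not what was recorded)
First incorrect step: 7; the correct value is top = 63.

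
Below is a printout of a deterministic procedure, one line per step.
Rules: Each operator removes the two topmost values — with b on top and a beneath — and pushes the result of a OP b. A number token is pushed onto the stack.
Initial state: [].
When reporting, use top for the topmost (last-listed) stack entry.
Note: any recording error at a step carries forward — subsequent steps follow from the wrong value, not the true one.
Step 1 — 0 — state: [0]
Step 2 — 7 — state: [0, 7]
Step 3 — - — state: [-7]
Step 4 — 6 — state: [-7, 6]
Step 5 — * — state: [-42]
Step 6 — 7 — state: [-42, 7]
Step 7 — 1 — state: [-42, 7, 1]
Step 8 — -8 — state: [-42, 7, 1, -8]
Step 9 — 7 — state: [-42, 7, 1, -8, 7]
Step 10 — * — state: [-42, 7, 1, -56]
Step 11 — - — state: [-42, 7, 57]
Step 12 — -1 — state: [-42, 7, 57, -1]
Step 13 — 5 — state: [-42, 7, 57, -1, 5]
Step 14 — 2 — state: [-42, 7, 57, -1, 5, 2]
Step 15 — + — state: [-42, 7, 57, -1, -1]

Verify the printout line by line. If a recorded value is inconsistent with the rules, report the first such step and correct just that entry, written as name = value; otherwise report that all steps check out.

Recomputing the run from the initial state:
step 1: [0]
step 2: [0, 7]
step 3: [-7]
step 4: [-7, 6]
step 5: [-42]
step 6: [-42, 7]
step 7: [-42, 7, 1]
step 8: [-42, 7, 1, -8]
step 9: [-42, 7, 1, -8, 7]
step 10: [-42, 7, 1, -56]
step 11: [-42, 7, 57]
step 12: [-42, 7, 57, -1]
step 13: [-42, 7, 57, -1, 5]
step 14: [-42, 7, 57, -1, 5, 2]
step 15: [-42, 7, 57, -1, 7]
The first disagreement with the printout is at step 15, where the value should be top = 7.

step 15, top = 7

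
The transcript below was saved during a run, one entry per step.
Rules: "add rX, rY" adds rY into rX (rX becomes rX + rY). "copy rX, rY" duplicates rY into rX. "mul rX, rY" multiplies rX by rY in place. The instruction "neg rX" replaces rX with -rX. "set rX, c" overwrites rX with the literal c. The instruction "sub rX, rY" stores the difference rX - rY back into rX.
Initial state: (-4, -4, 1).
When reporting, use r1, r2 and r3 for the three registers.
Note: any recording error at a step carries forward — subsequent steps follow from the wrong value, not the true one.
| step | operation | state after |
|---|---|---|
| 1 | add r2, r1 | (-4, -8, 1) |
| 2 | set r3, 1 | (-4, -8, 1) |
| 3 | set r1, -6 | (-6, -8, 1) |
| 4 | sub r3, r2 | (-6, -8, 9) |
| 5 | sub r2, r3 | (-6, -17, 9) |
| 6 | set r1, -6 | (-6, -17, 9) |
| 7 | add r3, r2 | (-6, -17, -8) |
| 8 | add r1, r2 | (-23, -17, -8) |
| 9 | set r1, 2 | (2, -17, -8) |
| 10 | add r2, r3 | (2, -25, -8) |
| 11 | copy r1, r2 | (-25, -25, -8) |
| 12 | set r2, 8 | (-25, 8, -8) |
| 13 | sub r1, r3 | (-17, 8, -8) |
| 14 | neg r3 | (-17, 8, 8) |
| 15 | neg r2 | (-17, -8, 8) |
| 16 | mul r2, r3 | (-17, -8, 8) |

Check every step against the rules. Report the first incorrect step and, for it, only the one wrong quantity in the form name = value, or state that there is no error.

Step 1: r2 = -4 + -4 = -8 — checks out.
Step 2: r3 = 1 — consistent with the transcript.
Step 3: r1 = -6 — confirmed correct.
Step 4: r3 = 1 - -8 = 9 — agrees with the transcript.
Step 5: r2 = -8 - 9 = -17 — verified.
Step 6: r1 = -6 — verified.
Step 7: r3 = 9 + -17 = -8 — agrees with the transcript.
Step 8: r1 = -6 + -17 = -23 — in agreement.
Step 9: r1 = 2 — confirmed correct.
Step 10: r2 = -17 + -8 = -25 — consistent with the transcript.
Step 11: r1 = -25 — confirmed correct.
Step 12: r2 = 8 — same as recorded.
Step 13: r1 = -25 - -8 = -17 — matches.
Step 14: r3 = -(-8) = 8 — no discrepancy.
Step 15: r2 = -(8) = -8 — consistent with the transcript.
Step 16: r2 = -8 * 8 = -64 — the transcript disagrees here.
Step 16 is the first one off; corrected, r2 = -64.

step 16, r2 = -64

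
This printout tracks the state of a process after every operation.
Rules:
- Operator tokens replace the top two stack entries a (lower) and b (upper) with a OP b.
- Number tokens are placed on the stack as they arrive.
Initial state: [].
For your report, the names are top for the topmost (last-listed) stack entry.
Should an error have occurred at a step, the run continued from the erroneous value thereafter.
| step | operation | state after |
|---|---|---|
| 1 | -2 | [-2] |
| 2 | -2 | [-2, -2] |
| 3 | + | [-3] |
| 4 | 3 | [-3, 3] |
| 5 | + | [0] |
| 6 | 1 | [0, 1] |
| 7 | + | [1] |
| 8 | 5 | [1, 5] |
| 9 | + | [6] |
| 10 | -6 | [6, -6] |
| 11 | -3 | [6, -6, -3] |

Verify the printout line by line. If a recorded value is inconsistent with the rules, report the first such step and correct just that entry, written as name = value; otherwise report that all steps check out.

Recomputing the run from the initial state:
step 1: [-2]
step 2: [-2, -2]
step 3: [-4]
step 4: [-4, 3]
step 5: [-1]
step 6: [-1, 1]
step 7: [0]
step 8: [0, 5]
step 9: [5]
step 10: [5, -6]
step 11: [5, -6, -3]
The first disagreement with the printout is at step 3, where the value should be top = -4.

step 3, top = -4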